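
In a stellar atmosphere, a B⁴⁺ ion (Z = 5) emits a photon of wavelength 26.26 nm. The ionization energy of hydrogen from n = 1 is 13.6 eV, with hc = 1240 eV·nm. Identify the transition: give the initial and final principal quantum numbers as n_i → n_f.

n_i = 3, n_f = 2

The photon energy is ΔE = hc/λ = 1240 / 26.26 = 47.22 eV.
With Z = 5, ΔE = 340.0 × (1/n_f² − 1/n_i²), so 1/n_f² − 1/n_i² = 0.1389.
Trying n_f = 2 gives 1/n_i² = 0.1111, i.e. n_i ≈ 3; this pair matches.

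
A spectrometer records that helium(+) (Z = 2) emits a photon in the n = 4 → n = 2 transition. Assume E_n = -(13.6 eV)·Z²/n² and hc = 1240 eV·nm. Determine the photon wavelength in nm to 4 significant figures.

For Z = 2 the level energies scale as Z², so the effective Rydberg energy is 13.6 × 4 = 54.40 eV.
ΔE = 54.40 × (1/2² − 1/4²) = 54.40 × 0.1875 = 10.20 eV.
λ = hc/ΔE = 1240 / 10.20 = 121.6 nm.

121.6 nm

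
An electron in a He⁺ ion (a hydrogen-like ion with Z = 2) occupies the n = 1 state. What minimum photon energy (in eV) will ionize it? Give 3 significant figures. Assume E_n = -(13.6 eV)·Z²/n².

54.4 eV

E_n = −13.6 Z²/n² = −54.40/n² eV for Z = 2.
E_1 = −54.40/1 = −54.4 eV, so ionization (to E = 0) requires 54.4 eV.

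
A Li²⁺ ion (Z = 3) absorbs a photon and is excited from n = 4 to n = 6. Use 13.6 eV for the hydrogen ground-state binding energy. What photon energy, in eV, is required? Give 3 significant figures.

4.25 eV

The Bohr energies scale as Z², so for Z = 3: E_n = −122.4/n² eV.
E_6 = −122.4/36 = −3.400 eV and E_4 = −122.4/16 = −7.650 eV.
The photon energy is |E_6 − E_4| = 4.25 eV.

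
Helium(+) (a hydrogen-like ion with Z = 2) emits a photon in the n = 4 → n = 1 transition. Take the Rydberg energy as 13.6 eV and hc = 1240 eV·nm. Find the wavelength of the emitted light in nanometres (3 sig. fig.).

For Z = 2 the level energies scale as Z², so the effective Rydberg energy is 13.6 × 4 = 54.40 eV.
ΔE = 54.40 × (1/1² − 1/4²) = 54.40 × 0.9375 = 51.00 eV.
λ = hc/ΔE = 1240 / 51.00 = 24.3 nm.

24.3 nm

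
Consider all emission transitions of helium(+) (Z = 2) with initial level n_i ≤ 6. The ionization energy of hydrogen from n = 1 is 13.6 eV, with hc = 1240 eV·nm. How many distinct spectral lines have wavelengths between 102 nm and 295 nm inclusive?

Enumerate all n_i → n_f pairs with 1 ≤ n_f < n_i ≤ 6 and compute λ = 1240 / [13.6·4·(1/n_f² − 1/n_i²)].
Lines falling in [102, 295] nm: 6→2 (102.6 nm), 5→2 (108.5 nm), 4→2 (121.6 nm), 3→2 (164.1 nm), 6→3 (273.5 nm).

5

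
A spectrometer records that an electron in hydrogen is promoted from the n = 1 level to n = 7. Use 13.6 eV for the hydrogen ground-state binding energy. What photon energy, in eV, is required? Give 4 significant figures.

13.32 eV

E_7 = −13.60/49 = −0.2776 eV and E_1 = −13.60/1 = −13.60 eV.
The photon energy is |E_7 − E_1| = 13.32 eV.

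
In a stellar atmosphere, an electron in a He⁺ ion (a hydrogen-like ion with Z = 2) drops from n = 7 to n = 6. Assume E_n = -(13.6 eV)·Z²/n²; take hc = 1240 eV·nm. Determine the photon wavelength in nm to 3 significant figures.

3090 nm

For Z = 2 the level energies scale as Z², so the effective Rydberg energy is 13.6 × 4 = 54.40 eV.
ΔE = 54.40 × (1/6² − 1/7²) = 54.40 × 0.007370 = 0.4009 eV.
λ = hc/ΔE = 1240 / 0.4009 = 3090 nm.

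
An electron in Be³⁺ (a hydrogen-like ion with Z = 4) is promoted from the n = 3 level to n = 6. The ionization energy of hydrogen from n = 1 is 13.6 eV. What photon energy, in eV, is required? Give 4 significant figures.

18.13 eV

The Bohr energies scale as Z², so for Z = 4: E_n = −217.6/n² eV.
E_6 = −217.6/36 = −6.044 eV and E_3 = −217.6/9 = −24.18 eV.
The photon energy is |E_6 − E_3| = 18.13 eV.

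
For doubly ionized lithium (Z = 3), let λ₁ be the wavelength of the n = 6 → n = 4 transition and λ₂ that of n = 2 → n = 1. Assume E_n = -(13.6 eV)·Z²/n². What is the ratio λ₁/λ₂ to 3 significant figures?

21.6

λ ∝ 1/ΔE ∝ 1/(1/n_f² − 1/n_i²), and the Z² and hc factors cancel in the ratio.
λ₁/λ₂ = (1/1² − 1/2²)/(1/4² − 1/6²) = 0.7500/0.03472 = 21.6.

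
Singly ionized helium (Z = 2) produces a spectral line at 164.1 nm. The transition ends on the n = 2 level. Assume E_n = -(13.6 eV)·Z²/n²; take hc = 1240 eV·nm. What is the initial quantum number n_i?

The photon energy is ΔE = hc/λ = 1240 / 164.1 = 7.556 eV.
With Z = 2, ΔE = 54.40 × (1/n_f² − 1/n_i²), so 1/n_f² − 1/n_i² = 0.1389.
With n_f = 2: 1/n_i² = 1/4 − 0.1389 = 0.1111, so n_i ≈ 3.00.

n_i = 3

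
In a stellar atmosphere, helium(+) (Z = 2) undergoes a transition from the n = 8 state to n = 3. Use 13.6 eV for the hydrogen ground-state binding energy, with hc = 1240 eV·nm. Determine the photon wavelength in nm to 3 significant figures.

For Z = 2 the level energies scale as Z², so the effective Rydberg energy is 13.6 × 4 = 54.40 eV.
ΔE = 54.40 × (1/3² − 1/8²) = 54.40 × 0.09549 = 5.194 eV.
λ = hc/ΔE = 1240 / 5.194 = 239 nm.

239 nm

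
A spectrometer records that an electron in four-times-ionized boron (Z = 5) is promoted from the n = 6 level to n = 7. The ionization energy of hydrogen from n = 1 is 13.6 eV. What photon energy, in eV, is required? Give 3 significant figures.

2.51 eV

The Bohr energies scale as Z², so for Z = 5: E_n = −340.0/n² eV.
E_7 = −340.0/49 = −6.939 eV and E_6 = −340.0/36 = −9.444 eV.
The photon energy is |E_7 − E_6| = 2.51 eV.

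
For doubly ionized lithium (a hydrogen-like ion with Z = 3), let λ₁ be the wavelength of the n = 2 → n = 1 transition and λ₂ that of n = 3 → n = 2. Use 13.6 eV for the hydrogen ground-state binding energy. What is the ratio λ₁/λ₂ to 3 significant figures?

λ ∝ 1/ΔE ∝ 1/(1/n_f² − 1/n_i²), and the Z² and hc factors cancel in the ratio.
λ₁/λ₂ = (1/2² − 1/3²)/(1/1² − 1/2²) = 0.1389/0.7500 = 0.185.

0.185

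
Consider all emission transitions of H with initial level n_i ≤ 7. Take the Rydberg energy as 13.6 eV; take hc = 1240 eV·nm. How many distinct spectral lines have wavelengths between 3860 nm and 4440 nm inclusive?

1

Enumerate all n_i → n_f pairs with 1 ≤ n_f < n_i ≤ 7 and compute λ = 1240 / [13.6·1·(1/n_f² − 1/n_i²)].
Lines falling in [3860, 4440] nm: 5→4 (4052 nm).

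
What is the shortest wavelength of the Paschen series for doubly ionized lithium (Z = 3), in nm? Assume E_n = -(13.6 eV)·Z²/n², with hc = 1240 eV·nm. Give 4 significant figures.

91.18 nm

The Paschen series has lower level n_f = 3; the series limit corresponds to n_i → ∞.
ΔE_max = 13.6 × 9 / 3² = 13.60 eV.
λ_min = 1240 / 13.60 = 91.18 nm.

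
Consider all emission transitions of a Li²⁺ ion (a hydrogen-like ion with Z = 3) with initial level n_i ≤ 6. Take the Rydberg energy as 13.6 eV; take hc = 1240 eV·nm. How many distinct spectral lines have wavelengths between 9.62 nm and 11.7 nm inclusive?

4

Enumerate all n_i → n_f pairs with 1 ≤ n_f < n_i ≤ 6 and compute λ = 1240 / [13.6·9·(1/n_f² − 1/n_i²)].
Lines falling in [9.62, 11.7] nm: 6→1 (10.42 nm), 5→1 (10.55 nm), 4→1 (10.81 nm), 3→1 (11.40 nm).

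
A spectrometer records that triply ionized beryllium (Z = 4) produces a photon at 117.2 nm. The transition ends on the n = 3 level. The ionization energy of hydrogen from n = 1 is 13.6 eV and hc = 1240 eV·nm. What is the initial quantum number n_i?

n_i = 4

The photon energy is ΔE = hc/λ = 1240 / 117.2 = 10.58 eV.
With Z = 4, ΔE = 217.6 × (1/n_f² − 1/n_i²), so 1/n_f² − 1/n_i² = 0.04862.
With n_f = 3: 1/n_i² = 1/9 − 0.04862 = 0.06249, so n_i ≈ 4.00.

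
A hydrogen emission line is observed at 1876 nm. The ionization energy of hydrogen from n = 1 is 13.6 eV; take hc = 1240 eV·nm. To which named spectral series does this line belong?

Paschen

ΔE = 1240/1876 = 0.6610 eV.
This matches 13.6 × (1/3² − 1/4²), so n_f = 3: the Paschen series.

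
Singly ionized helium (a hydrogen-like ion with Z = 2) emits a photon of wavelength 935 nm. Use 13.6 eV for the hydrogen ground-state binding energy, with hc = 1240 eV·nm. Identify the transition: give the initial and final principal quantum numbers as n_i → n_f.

The photon energy is ΔE = hc/λ = 1240 / 935 = 1.326 eV.
With Z = 2, ΔE = 54.40 × (1/n_f² − 1/n_i²), so 1/n_f² − 1/n_i² = 0.02438.
Trying n_f = 5 gives 1/n_i² = 0.01562, i.e. n_i ≈ 8; this pair matches.

n_i = 8, n_f = 5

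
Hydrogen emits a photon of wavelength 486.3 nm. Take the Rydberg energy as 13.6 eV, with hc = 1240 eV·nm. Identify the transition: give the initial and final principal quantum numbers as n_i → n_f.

n_i = 4, n_f = 2

The photon energy is ΔE = hc/λ = 1240 / 486.3 = 2.550 eV.
With Z = 1, ΔE = 13.60 × (1/n_f² − 1/n_i²), so 1/n_f² − 1/n_i² = 0.1875.
Trying n_f = 2 gives 1/n_i² = 0.06251, i.e. n_i ≈ 4; this pair matches.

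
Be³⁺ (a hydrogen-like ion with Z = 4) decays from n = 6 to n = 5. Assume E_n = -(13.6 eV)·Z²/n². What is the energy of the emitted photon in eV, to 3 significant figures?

2.66 eV

The Bohr energies scale as Z², so for Z = 4: E_n = −217.6/n² eV.
E_6 = −217.6/36 = −6.044 eV and E_5 = −217.6/25 = −8.704 eV.
The photon energy is |E_6 − E_5| = 2.66 eV.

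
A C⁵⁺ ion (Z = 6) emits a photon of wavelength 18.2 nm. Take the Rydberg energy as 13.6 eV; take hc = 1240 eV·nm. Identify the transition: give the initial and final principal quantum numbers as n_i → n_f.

n_i = 3, n_f = 2

The photon energy is ΔE = hc/λ = 1240 / 18.2 = 68.13 eV.
With Z = 6, ΔE = 489.6 × (1/n_f² − 1/n_i²), so 1/n_f² − 1/n_i² = 0.1392.
Trying n_f = 2 gives 1/n_i² = 0.1108, i.e. n_i ≈ 3; this pair matches.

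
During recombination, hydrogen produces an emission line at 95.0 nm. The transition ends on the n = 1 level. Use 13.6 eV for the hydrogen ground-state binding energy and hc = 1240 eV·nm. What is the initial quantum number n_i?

n_i = 5

The photon energy is ΔE = hc/λ = 1240 / 95.0 = 13.05 eV.
With Z = 1, ΔE = 13.60 × (1/n_f² − 1/n_i²), so 1/n_f² − 1/n_i² = 0.9598.
With n_f = 1: 1/n_i² = 1/1 − 0.9598 = 0.04025, so n_i ≈ 4.98.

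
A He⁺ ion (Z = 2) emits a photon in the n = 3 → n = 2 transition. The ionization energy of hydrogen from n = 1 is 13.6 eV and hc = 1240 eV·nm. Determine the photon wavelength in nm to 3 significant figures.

164 nm

For Z = 2 the level energies scale as Z², so the effective Rydberg energy is 13.6 × 4 = 54.40 eV.
ΔE = 54.40 × (1/2² − 1/3²) = 54.40 × 0.1389 = 7.556 eV.
λ = hc/ΔE = 1240 / 7.556 = 164 nm.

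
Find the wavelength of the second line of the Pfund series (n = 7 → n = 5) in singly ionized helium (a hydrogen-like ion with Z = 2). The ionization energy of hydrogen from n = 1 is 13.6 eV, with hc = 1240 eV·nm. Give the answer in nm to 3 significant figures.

The Pfund series terminates on n_f = 5; the second line has n_i = 5+2 = 7.
ΔE = 54.40 × (1/5² − 1/7²) = 1.066 eV.
λ = 1240 / 1.066 = 1160 nm.

1160 nm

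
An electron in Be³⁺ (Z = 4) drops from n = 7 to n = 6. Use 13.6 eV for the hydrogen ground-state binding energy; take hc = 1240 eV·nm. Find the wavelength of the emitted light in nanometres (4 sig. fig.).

For Z = 4 the level energies scale as Z², so the effective Rydberg energy is 13.6 × 16 = 217.6 eV.
ΔE = 217.6 × (1/6² − 1/7²) = 217.6 × 0.007370 = 1.604 eV.
λ = hc/ΔE = 1240 / 1.604 = 773.2 nm.

773.2 nm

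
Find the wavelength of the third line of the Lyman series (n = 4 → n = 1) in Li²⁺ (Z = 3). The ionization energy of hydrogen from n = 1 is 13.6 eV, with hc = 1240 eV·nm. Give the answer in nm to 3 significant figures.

The Lyman series terminates on n_f = 1; the third line has n_i = 1+3 = 4.
ΔE = 122.4 × (1/1² − 1/4²) = 114.8 eV.
λ = 1240 / 114.8 = 10.8 nm.

10.8 nm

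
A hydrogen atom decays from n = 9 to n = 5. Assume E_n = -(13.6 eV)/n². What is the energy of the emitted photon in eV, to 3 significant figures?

E_9 = −13.60/81 = −0.1679 eV and E_5 = −13.60/25 = −0.5440 eV.
The photon energy is |E_9 − E_5| = 0.376 eV.

0.376 eV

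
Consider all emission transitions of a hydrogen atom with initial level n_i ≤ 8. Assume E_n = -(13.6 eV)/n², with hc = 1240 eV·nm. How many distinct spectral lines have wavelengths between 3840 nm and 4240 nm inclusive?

Enumerate all n_i → n_f pairs with 1 ≤ n_f < n_i ≤ 8 and compute λ = 1240 / [13.6·1·(1/n_f² − 1/n_i²)].
Lines falling in [3840, 4240] nm: 5→4 (4052 nm).

1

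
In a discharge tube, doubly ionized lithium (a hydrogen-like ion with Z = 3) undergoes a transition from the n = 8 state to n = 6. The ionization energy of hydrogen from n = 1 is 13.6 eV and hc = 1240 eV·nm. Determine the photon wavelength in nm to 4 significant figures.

833.6 nm

For Z = 3 the level energies scale as Z², so the effective Rydberg energy is 13.6 × 9 = 122.4 eV.
ΔE = 122.4 × (1/6² − 1/8²) = 122.4 × 0.01215 = 1.488 eV.
λ = hc/ΔE = 1240 / 1.488 = 833.6 nm.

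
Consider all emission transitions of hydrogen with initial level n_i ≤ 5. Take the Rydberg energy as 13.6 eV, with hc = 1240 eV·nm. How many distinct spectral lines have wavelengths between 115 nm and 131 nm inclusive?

Enumerate all n_i → n_f pairs with 1 ≤ n_f < n_i ≤ 5 and compute λ = 1240 / [13.6·1·(1/n_f² − 1/n_i²)].
Lines falling in [115, 131] nm: 2→1 (121.6 nm).

1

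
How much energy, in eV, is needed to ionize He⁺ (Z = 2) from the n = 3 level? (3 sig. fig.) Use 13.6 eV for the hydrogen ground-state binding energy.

6.04 eV

E_n = −13.6 Z²/n² = −54.40/n² eV for Z = 2.
E_3 = −54.40/9 = −6.04 eV, so ionization (to E = 0) requires 6.04 eV.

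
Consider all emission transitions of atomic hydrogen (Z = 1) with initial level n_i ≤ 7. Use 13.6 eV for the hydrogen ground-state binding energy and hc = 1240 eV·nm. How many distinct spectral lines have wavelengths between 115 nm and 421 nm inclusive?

Enumerate all n_i → n_f pairs with 1 ≤ n_f < n_i ≤ 7 and compute λ = 1240 / [13.6·1·(1/n_f² − 1/n_i²)].
Lines falling in [115, 421] nm: 2→1 (121.6 nm), 7→2 (397.1 nm), 6→2 (410.3 nm).

3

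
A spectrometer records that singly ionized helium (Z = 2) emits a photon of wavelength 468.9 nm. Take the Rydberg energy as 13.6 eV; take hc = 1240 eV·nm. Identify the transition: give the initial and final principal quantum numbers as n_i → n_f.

n_i = 4, n_f = 3

The photon energy is ΔE = hc/λ = 1240 / 468.9 = 2.644 eV.
With Z = 2, ΔE = 54.40 × (1/n_f² − 1/n_i²), so 1/n_f² − 1/n_i² = 0.04861.
Trying n_f = 3 gives 1/n_i² = 0.06250, i.e. n_i ≈ 4; this pair matches.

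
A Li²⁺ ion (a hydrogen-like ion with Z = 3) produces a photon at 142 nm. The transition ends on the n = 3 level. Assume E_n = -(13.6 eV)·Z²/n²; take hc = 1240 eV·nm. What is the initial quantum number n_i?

The photon energy is ΔE = hc/λ = 1240 / 142 = 8.732 eV.
With Z = 3, ΔE = 122.4 × (1/n_f² − 1/n_i²), so 1/n_f² − 1/n_i² = 0.07134.
With n_f = 3: 1/n_i² = 1/9 − 0.07134 = 0.03977, so n_i ≈ 5.01.

n_i = 5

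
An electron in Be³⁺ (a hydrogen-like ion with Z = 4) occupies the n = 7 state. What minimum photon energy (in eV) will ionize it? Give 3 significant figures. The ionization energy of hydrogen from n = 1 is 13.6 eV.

E_n = −13.6 Z²/n² = −217.6/n² eV for Z = 4.
E_7 = −217.6/49 = −4.44 eV, so ionization (to E = 0) requires 4.44 eV.

4.44 eV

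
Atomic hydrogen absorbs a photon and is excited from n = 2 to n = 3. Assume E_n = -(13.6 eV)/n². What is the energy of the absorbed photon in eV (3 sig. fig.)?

E_3 = −13.60/9 = −1.511 eV and E_2 = −13.60/4 = −3.400 eV.
The photon energy is |E_3 − E_2| = 1.89 eV.

1.89 eV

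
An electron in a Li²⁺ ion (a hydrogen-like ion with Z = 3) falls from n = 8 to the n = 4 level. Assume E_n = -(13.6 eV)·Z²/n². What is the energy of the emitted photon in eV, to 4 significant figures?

The Bohr energies scale as Z², so for Z = 3: E_n = −122.4/n² eV.
E_8 = −122.4/64 = −1.913 eV and E_4 = −122.4/16 = −7.650 eV.
The photon energy is |E_8 − E_4| = 5.738 eV.

5.738 eV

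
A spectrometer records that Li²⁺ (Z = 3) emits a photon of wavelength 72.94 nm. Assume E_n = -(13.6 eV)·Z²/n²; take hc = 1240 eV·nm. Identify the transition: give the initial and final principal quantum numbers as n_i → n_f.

The photon energy is ΔE = hc/λ = 1240 / 72.94 = 17.00 eV.
With Z = 3, ΔE = 122.4 × (1/n_f² − 1/n_i²), so 1/n_f² − 1/n_i² = 0.1389.
Trying n_f = 2 gives 1/n_i² = 0.1111, i.e. n_i ≈ 3; this pair matches.

n_i = 3, n_f = 2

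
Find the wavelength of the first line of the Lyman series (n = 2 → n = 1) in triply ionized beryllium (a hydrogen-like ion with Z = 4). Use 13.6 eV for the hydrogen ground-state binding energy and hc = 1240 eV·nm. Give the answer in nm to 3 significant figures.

The Lyman series terminates on n_f = 1; the first line has n_i = 1+1 = 2.
ΔE = 217.6 × (1/1² − 1/2²) = 163.2 eV.
λ = 1240 / 163.2 = 7.60 nm.

7.60 nm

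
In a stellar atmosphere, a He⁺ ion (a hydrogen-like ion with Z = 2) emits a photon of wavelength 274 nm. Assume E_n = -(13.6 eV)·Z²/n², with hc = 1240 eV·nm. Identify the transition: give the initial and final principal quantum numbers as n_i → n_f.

n_i = 6, n_f = 3

The photon energy is ΔE = hc/λ = 1240 / 274 = 4.526 eV.
With Z = 2, ΔE = 54.40 × (1/n_f² − 1/n_i²), so 1/n_f² − 1/n_i² = 0.08319.
Trying n_f = 3 gives 1/n_i² = 0.02792, i.e. n_i ≈ 6; this pair matches.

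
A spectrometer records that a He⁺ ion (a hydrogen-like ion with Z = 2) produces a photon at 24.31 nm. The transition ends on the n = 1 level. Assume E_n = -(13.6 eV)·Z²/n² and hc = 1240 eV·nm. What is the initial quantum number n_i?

The photon energy is ΔE = hc/λ = 1240 / 24.31 = 51.01 eV.
With Z = 2, ΔE = 54.40 × (1/n_f² − 1/n_i²), so 1/n_f² − 1/n_i² = 0.9376.
With n_f = 1: 1/n_i² = 1/1 − 0.9376 = 0.06236, so n_i ≈ 4.00.

n_i = 4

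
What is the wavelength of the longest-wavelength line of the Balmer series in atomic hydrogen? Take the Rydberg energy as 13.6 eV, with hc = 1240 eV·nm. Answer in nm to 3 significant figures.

The Balmer series terminates on n_f = 2; the first line has n_i = 2+1 = 3.
ΔE = 13.60 × (1/2² − 1/3²) = 1.889 eV.
λ = 1240 / 1.889 = 656 nm.

656 nm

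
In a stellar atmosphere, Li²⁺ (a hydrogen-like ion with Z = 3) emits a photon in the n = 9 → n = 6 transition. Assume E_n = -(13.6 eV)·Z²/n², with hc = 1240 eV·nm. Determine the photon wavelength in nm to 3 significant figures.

656 nm

For Z = 3 the level energies scale as Z², so the effective Rydberg energy is 13.6 × 9 = 122.4 eV.
ΔE = 122.4 × (1/6² − 1/9²) = 122.4 × 0.01543 = 1.889 eV.
λ = hc/ΔE = 1240 / 1.889 = 656 nm.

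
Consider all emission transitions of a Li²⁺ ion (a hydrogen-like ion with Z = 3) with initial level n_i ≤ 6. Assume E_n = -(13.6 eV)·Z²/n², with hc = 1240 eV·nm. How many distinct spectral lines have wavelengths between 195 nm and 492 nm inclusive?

Enumerate all n_i → n_f pairs with 1 ≤ n_f < n_i ≤ 6 and compute λ = 1240 / [13.6·9·(1/n_f² − 1/n_i²)].
Lines falling in [195, 492] nm: 4→3 (208.4 nm), 6→4 (291.8 nm), 5→4 (450.3 nm).

3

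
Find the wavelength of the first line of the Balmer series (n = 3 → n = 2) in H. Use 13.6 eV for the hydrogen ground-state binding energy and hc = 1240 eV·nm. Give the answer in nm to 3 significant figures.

656 nm

The Balmer series terminates on n_f = 2; the first line has n_i = 2+1 = 3.
ΔE = 13.60 × (1/2² − 1/3²) = 1.889 eV.
λ = 1240 / 1.889 = 656 nm.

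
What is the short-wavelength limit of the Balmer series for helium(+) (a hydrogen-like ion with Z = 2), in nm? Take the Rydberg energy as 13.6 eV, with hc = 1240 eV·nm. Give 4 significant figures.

91.18 nm

The Balmer series has lower level n_f = 2; the series limit corresponds to n_i → ∞.
ΔE_max = 13.6 × 4 / 2² = 13.60 eV.
λ_min = 1240 / 13.60 = 91.18 nm.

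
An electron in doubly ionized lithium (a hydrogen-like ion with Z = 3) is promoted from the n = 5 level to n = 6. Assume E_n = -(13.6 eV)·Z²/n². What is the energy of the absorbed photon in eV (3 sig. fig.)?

1.50 eV

The Bohr energies scale as Z², so for Z = 3: E_n = −122.4/n² eV.
E_6 = −122.4/36 = −3.400 eV and E_5 = −122.4/25 = −4.896 eV.
The photon energy is |E_6 − E_5| = 1.50 eV.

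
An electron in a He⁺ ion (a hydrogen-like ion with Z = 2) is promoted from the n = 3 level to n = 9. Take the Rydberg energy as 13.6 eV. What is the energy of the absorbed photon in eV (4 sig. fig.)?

The Bohr energies scale as Z², so for Z = 2: E_n = −54.40/n² eV.
E_9 = −54.40/81 = −0.6716 eV and E_3 = −54.40/9 = −6.044 eV.
The photon energy is |E_9 − E_3| = 5.373 eV.

5.373 eV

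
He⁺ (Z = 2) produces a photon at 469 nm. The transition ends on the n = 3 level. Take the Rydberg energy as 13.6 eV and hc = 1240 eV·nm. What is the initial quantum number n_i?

n_i = 4

The photon energy is ΔE = hc/λ = 1240 / 469 = 2.644 eV.
With Z = 2, ΔE = 54.40 × (1/n_f² − 1/n_i²), so 1/n_f² − 1/n_i² = 0.04860.
With n_f = 3: 1/n_i² = 1/9 − 0.04860 = 0.06251, so n_i ≈ 4.00.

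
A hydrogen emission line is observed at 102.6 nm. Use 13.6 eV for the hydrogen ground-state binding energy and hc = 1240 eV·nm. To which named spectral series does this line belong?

Lyman

ΔE = 1240/102.6 = 12.09 eV.
This matches 13.6 × (1/1² − 1/3²), so n_f = 1: the Lyman series.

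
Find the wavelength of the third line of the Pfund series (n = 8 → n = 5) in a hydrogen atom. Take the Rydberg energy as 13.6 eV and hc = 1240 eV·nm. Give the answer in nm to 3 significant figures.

The Pfund series terminates on n_f = 5; the third line has n_i = 5+3 = 8.
ΔE = 13.60 × (1/5² − 1/8²) = 0.3315 eV.
λ = 1240 / 0.3315 = 3740 nm.

3740 nm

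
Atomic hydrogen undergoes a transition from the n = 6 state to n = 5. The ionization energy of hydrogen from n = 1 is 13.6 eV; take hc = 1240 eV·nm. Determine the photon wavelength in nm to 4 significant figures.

ΔE = 13.60 × (1/5² − 1/6²) = 13.60 × 0.01222 = 0.1662 eV.
λ = hc/ΔE = 1240 / 0.1662 = 7460 nm.

7460 nm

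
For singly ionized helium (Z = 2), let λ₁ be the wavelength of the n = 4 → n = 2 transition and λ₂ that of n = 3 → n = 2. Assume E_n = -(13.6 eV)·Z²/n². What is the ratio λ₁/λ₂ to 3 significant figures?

λ ∝ 1/ΔE ∝ 1/(1/n_f² − 1/n_i²), and the Z² and hc factors cancel in the ratio.
λ₁/λ₂ = (1/2² − 1/3²)/(1/2² − 1/4²) = 0.1389/0.1875 = 0.741.

0.741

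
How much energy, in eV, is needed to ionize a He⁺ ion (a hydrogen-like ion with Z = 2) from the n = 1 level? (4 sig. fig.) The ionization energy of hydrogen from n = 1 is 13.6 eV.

E_n = −13.6 Z²/n² = −54.40/n² eV for Z = 2.
E_1 = −54.40/1 = −54.40 eV, so ionization (to E = 0) requires 54.40 eV.

54.40 eV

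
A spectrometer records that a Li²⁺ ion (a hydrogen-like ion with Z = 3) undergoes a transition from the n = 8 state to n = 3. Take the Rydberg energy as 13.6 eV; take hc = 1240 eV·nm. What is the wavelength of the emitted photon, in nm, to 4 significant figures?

For Z = 3 the level energies scale as Z², so the effective Rydberg energy is 13.6 × 9 = 122.4 eV.
ΔE = 122.4 × (1/3² − 1/8²) = 122.4 × 0.09549 = 11.69 eV.
λ = hc/ΔE = 1240 / 11.69 = 106.1 nm.

106.1 nm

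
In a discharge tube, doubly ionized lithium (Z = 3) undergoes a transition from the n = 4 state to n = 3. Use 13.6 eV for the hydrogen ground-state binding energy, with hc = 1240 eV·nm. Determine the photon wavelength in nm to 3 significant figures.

For Z = 3 the level energies scale as Z², so the effective Rydberg energy is 13.6 × 9 = 122.4 eV.
ΔE = 122.4 × (1/3² − 1/4²) = 122.4 × 0.04861 = 5.950 eV.
λ = hc/ΔE = 1240 / 5.950 = 208 nm.

208 nm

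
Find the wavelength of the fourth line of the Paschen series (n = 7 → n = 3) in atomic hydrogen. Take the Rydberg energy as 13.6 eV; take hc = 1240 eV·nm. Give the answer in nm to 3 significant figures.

The Paschen series terminates on n_f = 3; the fourth line has n_i = 3+4 = 7.
ΔE = 13.60 × (1/3² − 1/7²) = 1.234 eV.
λ = 1240 / 1.234 = 1010 nm.

1010 nm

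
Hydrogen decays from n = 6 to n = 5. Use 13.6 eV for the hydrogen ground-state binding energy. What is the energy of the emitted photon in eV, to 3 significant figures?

E_6 = −13.60/36 = −0.3778 eV and E_5 = −13.60/25 = −0.5440 eV.
The photon energy is |E_6 − E_5| = 0.166 eV.

0.166 eV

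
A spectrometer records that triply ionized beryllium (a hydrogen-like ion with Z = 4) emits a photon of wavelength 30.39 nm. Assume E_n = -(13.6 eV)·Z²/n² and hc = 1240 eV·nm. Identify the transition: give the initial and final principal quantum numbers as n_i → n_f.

n_i = 4, n_f = 2

The photon energy is ΔE = hc/λ = 1240 / 30.39 = 40.80 eV.
With Z = 4, ΔE = 217.6 × (1/n_f² − 1/n_i²), so 1/n_f² − 1/n_i² = 0.1875.
Trying n_f = 2 gives 1/n_i² = 0.06249, i.e. n_i ≈ 4; this pair matches.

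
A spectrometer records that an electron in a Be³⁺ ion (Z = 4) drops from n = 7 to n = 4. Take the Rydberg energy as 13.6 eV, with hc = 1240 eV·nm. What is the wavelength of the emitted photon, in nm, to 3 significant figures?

For Z = 4 the level energies scale as Z², so the effective Rydberg energy is 13.6 × 16 = 217.6 eV.
ΔE = 217.6 × (1/4² − 1/7²) = 217.6 × 0.04209 = 9.159 eV.
λ = hc/ΔE = 1240 / 9.159 = 135 nm.

135 nm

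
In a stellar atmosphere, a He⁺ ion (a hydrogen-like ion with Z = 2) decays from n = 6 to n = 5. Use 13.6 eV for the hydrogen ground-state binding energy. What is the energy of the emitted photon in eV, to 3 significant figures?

The Bohr energies scale as Z², so for Z = 2: E_n = −54.40/n² eV.
E_6 = −54.40/36 = −1.511 eV and E_5 = −54.40/25 = −2.176 eV.
The photon energy is |E_6 − E_5| = 0.665 eV.

0.665 eV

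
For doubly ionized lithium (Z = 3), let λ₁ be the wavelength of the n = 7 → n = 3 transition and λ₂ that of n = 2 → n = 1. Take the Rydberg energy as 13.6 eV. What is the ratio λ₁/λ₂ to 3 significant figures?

λ ∝ 1/ΔE ∝ 1/(1/n_f² − 1/n_i²), and the Z² and hc factors cancel in the ratio.
λ₁/λ₂ = (1/1² − 1/2²)/(1/3² − 1/7²) = 0.7500/0.09070 = 8.27.

8.27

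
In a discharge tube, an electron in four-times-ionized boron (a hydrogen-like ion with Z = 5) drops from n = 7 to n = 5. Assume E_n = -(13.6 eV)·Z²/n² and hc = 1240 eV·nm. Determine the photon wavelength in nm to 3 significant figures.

186 nm

For Z = 5 the level energies scale as Z², so the effective Rydberg energy is 13.6 × 25 = 340.0 eV.
ΔE = 340.0 × (1/5² − 1/7²) = 340.0 × 0.01959 = 6.661 eV.
λ = hc/ΔE = 1240 / 6.661 = 186 nm.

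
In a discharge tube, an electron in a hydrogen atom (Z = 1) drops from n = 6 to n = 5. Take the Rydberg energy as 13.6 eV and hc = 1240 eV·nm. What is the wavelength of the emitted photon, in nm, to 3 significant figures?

ΔE = 13.60 × (1/5² − 1/6²) = 13.60 × 0.01222 = 0.1662 eV.
λ = hc/ΔE = 1240 / 0.1662 = 7460 nm.
This line belongs to the Pfund series.

7460 nm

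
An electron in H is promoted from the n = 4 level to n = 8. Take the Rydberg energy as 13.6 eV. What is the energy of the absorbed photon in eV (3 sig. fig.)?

E_8 = −13.60/64 = −0.2125 eV and E_4 = −13.60/16 = −0.8500 eV.
The photon energy is |E_8 − E_4| = 0.638 eV.

0.638 eV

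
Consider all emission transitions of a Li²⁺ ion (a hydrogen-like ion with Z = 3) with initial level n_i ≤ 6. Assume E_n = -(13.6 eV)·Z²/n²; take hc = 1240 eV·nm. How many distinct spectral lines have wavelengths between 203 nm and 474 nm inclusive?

Enumerate all n_i → n_f pairs with 1 ≤ n_f < n_i ≤ 6 and compute λ = 1240 / [13.6·9·(1/n_f² − 1/n_i²)].
Lines falling in [203, 474] nm: 4→3 (208.4 nm), 6→4 (291.8 nm), 5→4 (450.3 nm).

3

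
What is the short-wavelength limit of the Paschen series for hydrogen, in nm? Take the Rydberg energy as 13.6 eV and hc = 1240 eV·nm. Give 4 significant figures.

820.6 nm

The Paschen series has lower level n_f = 3; the series limit corresponds to n_i → ∞.
ΔE_max = 13.6 × 1 / 3² = 1.511 eV.
λ_min = 1240 / 1.511 = 820.6 nm.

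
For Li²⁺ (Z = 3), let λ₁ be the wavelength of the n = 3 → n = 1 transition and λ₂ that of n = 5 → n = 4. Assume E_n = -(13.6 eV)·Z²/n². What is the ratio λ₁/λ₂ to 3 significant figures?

0.0253

λ ∝ 1/ΔE ∝ 1/(1/n_f² − 1/n_i²), and the Z² and hc factors cancel in the ratio.
λ₁/λ₂ = (1/4² − 1/5²)/(1/1² − 1/3²) = 0.02250/0.8889 = 0.0253.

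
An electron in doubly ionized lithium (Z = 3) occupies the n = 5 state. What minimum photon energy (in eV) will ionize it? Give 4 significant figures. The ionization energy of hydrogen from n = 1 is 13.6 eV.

4.896 eV

E_n = −13.6 Z²/n² = −122.4/n² eV for Z = 3.
E_5 = −122.4/25 = −4.896 eV, so ionization (to E = 0) requires 4.896 eV.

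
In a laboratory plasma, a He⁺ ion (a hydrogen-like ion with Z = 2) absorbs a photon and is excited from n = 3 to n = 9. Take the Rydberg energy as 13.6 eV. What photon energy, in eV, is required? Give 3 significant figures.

5.37 eV

The Bohr energies scale as Z², so for Z = 2: E_n = −54.40/n² eV.
E_9 = −54.40/81 = −0.6716 eV and E_3 = −54.40/9 = −6.044 eV.
The photon energy is |E_9 − E_3| = 5.37 eV.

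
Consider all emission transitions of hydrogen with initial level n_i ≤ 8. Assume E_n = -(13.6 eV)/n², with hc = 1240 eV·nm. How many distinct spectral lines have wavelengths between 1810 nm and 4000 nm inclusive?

5

Enumerate all n_i → n_f pairs with 1 ≤ n_f < n_i ≤ 8 and compute λ = 1240 / [13.6·1·(1/n_f² − 1/n_i²)].
Lines falling in [1810, 4000] nm: 4→3 (1876 nm), 8→4 (1945 nm), 7→4 (2166 nm), 6→4 (2626 nm), 8→5 (3741 nm).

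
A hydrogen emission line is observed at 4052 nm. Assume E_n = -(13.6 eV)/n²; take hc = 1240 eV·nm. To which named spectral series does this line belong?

ΔE = 1240/4052 = 0.3060 eV.
This matches 13.6 × (1/4² − 1/5²), so n_f = 4: the Brackett series.

Brackett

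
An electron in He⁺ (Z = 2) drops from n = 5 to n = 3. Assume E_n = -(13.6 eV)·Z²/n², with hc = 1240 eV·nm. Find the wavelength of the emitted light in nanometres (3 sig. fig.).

For Z = 2 the level energies scale as Z², so the effective Rydberg energy is 13.6 × 4 = 54.40 eV.
ΔE = 54.40 × (1/3² − 1/5²) = 54.40 × 0.07111 = 3.868 eV.
λ = hc/ΔE = 1240 / 3.868 = 321 nm.

321 nm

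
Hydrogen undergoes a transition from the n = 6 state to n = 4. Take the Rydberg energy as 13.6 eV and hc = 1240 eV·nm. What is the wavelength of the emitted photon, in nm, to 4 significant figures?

2626 nm

ΔE = 13.60 × (1/4² − 1/6²) = 13.60 × 0.03472 = 0.4722 eV.
λ = hc/ΔE = 1240 / 0.4722 = 2626 nm.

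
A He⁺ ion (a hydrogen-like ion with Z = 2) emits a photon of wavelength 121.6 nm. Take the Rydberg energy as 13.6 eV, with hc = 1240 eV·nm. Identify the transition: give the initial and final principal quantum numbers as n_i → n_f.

The photon energy is ΔE = hc/λ = 1240 / 121.6 = 10.20 eV.
With Z = 2, ΔE = 54.40 × (1/n_f² − 1/n_i²), so 1/n_f² − 1/n_i² = 0.1875.
Trying n_f = 2 gives 1/n_i² = 0.06255, i.e. n_i ≈ 4; this pair matches.

n_i = 4, n_f = 2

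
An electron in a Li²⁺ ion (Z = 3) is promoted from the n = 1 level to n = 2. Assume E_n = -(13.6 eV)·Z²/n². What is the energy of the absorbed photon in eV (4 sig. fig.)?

The Bohr energies scale as Z², so for Z = 3: E_n = −122.4/n² eV.
E_2 = −122.4/4 = −30.60 eV and E_1 = −122.4/1 = −122.4 eV.
The photon energy is |E_2 − E_1| = 91.80 eV.

91.80 eV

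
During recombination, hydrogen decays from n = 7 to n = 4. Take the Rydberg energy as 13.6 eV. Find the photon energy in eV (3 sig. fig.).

0.572 eV

E_7 = −13.60/49 = −0.2776 eV and E_4 = −13.60/16 = −0.8500 eV.
The photon energy is |E_7 − E_4| = 0.572 eV.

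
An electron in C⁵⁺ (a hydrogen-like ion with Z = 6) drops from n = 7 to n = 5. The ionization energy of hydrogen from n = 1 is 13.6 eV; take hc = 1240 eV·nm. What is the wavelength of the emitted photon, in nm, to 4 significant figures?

For Z = 6 the level energies scale as Z², so the effective Rydberg energy is 13.6 × 36 = 489.6 eV.
ΔE = 489.6 × (1/5² − 1/7²) = 489.6 × 0.01959 = 9.592 eV.
λ = hc/ΔE = 1240 / 9.592 = 129.3 nm.

129.3 nm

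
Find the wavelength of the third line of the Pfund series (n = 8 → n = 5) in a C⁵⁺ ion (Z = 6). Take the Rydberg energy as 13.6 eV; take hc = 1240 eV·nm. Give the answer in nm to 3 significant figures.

The Pfund series terminates on n_f = 5; the third line has n_i = 5+3 = 8.
ΔE = 489.6 × (1/5² − 1/8²) = 11.93 eV.
λ = 1240 / 11.93 = 104 nm.

104 nm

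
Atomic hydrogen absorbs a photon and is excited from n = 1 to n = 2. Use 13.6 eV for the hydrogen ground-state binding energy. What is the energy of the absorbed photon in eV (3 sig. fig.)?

E_2 = −13.60/4 = −3.400 eV and E_1 = −13.60/1 = −13.60 eV.
The photon energy is |E_2 − E_1| = 10.2 eV.

10.2 eV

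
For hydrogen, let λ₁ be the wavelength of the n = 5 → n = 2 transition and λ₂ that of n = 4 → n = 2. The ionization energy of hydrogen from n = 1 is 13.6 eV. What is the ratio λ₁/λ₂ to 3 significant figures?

0.893

λ ∝ 1/ΔE ∝ 1/(1/n_f² − 1/n_i²), and the Z² and hc factors cancel in the ratio.
λ₁/λ₂ = (1/2² − 1/4²)/(1/2² − 1/5²) = 0.1875/0.2100 = 0.893.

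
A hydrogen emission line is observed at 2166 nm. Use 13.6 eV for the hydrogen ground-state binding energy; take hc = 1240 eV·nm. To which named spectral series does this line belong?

ΔE = 1240/2166 = 0.5725 eV.
This matches 13.6 × (1/4² − 1/7²), so n_f = 4: the Brackett series.

Brackett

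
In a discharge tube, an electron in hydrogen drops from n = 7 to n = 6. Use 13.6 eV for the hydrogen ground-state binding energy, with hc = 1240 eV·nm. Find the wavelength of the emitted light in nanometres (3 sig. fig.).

12400 nm

ΔE = 13.60 × (1/6² − 1/7²) = 13.60 × 0.007370 = 0.1002 eV.
λ = hc/ΔE = 1240 / 0.1002 = 12400 nm.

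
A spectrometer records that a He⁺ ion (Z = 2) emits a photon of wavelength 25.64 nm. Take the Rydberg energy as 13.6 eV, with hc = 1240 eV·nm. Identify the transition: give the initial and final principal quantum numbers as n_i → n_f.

The photon energy is ΔE = hc/λ = 1240 / 25.64 = 48.36 eV.
With Z = 2, ΔE = 54.40 × (1/n_f² − 1/n_i²), so 1/n_f² − 1/n_i² = 0.8890.
Trying n_f = 1 gives 1/n_i² = 0.1110, i.e. n_i ≈ 3; this pair matches.

n_i = 3, n_f = 1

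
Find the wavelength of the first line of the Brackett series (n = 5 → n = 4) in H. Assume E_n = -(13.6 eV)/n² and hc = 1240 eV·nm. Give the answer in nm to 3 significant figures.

4050 nm

The Brackett series terminates on n_f = 4; the first line has n_i = 4+1 = 5.
ΔE = 13.60 × (1/4² − 1/5²) = 0.3060 eV.
λ = 1240 / 0.3060 = 4050 nm.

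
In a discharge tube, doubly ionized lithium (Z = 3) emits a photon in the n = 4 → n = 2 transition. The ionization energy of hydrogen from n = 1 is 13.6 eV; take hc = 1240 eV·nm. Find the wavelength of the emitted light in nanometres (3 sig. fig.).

For Z = 3 the level energies scale as Z², so the effective Rydberg energy is 13.6 × 9 = 122.4 eV.
ΔE = 122.4 × (1/2² − 1/4²) = 122.4 × 0.1875 = 22.95 eV.
λ = hc/ΔE = 1240 / 22.95 = 54.0 nm.

54.0 nm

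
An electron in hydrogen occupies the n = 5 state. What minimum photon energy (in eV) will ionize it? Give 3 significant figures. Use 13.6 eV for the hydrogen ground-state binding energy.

0.544 eV

E_5 = −13.60/25 = −0.544 eV, so ionization (to E = 0) requires 0.544 eV.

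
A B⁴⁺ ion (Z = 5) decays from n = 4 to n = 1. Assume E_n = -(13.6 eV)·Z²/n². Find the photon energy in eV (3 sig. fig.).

The Bohr energies scale as Z², so for Z = 5: E_n = −340.0/n² eV.
E_4 = −340.0/16 = −21.25 eV and E_1 = −340.0/1 = −340.0 eV.
The photon energy is |E_4 − E_1| = 319 eV.

319 eV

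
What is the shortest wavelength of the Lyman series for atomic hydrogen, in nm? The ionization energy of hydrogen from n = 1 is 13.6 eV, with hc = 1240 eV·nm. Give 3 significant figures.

The Lyman series has lower level n_f = 1; the series limit corresponds to n_i → ∞.
ΔE_max = 13.6 × 1 / 1² = 13.60 eV.
λ_min = 1240 / 13.60 = 91.2 nm.

91.2 nm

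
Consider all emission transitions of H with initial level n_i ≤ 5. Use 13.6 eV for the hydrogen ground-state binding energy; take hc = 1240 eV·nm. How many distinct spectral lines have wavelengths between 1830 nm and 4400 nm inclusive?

Enumerate all n_i → n_f pairs with 1 ≤ n_f < n_i ≤ 5 and compute λ = 1240 / [13.6·1·(1/n_f² − 1/n_i²)].
Lines falling in [1830, 4400] nm: 4→3 (1876 nm), 5→4 (4052 nm).

2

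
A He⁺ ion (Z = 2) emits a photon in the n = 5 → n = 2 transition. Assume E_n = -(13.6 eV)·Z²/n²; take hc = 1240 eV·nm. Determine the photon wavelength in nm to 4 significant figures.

108.5 nm

For Z = 2 the level energies scale as Z², so the effective Rydberg energy is 13.6 × 4 = 54.40 eV.
ΔE = 54.40 × (1/2² − 1/5²) = 54.40 × 0.2100 = 11.42 eV.
λ = hc/ΔE = 1240 / 11.42 = 108.5 nm.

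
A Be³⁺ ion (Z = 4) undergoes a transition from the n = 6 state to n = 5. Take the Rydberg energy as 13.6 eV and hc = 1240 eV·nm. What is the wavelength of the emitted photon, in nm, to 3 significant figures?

For Z = 4 the level energies scale as Z², so the effective Rydberg energy is 13.6 × 16 = 217.6 eV.
ΔE = 217.6 × (1/5² − 1/6²) = 217.6 × 0.01222 = 2.660 eV.
λ = hc/ΔE = 1240 / 2.660 = 466 nm.

466 nm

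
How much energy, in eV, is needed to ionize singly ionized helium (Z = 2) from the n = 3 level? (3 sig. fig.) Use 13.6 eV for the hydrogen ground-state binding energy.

E_n = −13.6 Z²/n² = −54.40/n² eV for Z = 2.
E_3 = −54.40/9 = −6.04 eV, so ionization (to E = 0) requires 6.04 eV.

6.04 eV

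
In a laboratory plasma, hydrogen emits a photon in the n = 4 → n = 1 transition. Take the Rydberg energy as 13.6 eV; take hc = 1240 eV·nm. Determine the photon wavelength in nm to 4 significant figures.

ΔE = 13.60 × (1/1² − 1/4²) = 13.60 × 0.9375 = 12.75 eV.
λ = hc/ΔE = 1240 / 12.75 = 97.25 nm.

97.25 nm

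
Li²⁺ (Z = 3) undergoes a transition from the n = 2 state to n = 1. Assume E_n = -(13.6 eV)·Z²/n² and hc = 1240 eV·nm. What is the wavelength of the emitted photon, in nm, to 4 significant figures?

13.51 nm

For Z = 3 the level energies scale as Z², so the effective Rydberg energy is 13.6 × 9 = 122.4 eV.
ΔE = 122.4 × (1/1² − 1/2²) = 122.4 × 0.7500 = 91.80 eV.
λ = hc/ΔE = 1240 / 91.80 = 13.51 nm.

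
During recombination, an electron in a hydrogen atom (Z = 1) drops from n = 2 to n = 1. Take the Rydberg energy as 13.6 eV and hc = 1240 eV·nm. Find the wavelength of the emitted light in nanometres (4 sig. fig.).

121.6 nm

ΔE = 13.60 × (1/1² − 1/2²) = 13.60 × 0.7500 = 10.20 eV.
λ = hc/ΔE = 1240 / 10.20 = 121.6 nm.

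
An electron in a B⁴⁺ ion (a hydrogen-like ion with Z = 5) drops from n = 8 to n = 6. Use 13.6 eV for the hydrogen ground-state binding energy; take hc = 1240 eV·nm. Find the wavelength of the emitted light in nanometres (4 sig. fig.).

300.1 nm

For Z = 5 the level energies scale as Z², so the effective Rydberg energy is 13.6 × 25 = 340.0 eV.
ΔE = 340.0 × (1/6² − 1/8²) = 340.0 × 0.01215 = 4.132 eV.
λ = hc/ΔE = 1240 / 4.132 = 300.1 nm.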